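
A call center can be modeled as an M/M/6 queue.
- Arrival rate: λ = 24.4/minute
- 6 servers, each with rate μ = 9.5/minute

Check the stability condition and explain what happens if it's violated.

Stability requires ρ = λ/(cμ) < 1
ρ = 24.4/(6 × 9.5) = 24.4/57.00 = 0.4281
Since 0.4281 < 1, the system is STABLE.
The servers are busy 42.81% of the time.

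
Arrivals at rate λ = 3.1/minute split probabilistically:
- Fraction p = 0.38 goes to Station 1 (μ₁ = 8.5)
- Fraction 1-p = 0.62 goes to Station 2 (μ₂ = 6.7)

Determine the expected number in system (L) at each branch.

Effective rates: λ₁ = 3.1×0.38 = 1.178, λ₂ = 3.1×0.62 = 1.922
Station 1: ρ₁ = 1.178/8.5 = 0.1386, L₁ = ρ₁/(1-ρ₁) = 0.1386/(1-0.1386) = 0.1609
Station 2: ρ₂ = 1.922/6.7 = 0.2869, L₂ = ρ₂/(1-ρ₂) = 0.2869/(1-0.2869) = 0.4023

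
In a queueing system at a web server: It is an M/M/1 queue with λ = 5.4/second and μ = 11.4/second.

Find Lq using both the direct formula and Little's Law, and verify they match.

Method 1 (direct): Lq = λ²/(μ(μ-λ)) = 29.16/(11.4 × 6.00) = 0.4263

Method 2 (Little's Law):
W = 1/(μ-λ) = 1/6.00 = 0.16667
Wq = W - 1/μ = 0.16667 - 0.087719 = 0.07895
Lq = λWq = 5.4 × 0.07895 = 0.4263 ✔ (matches Method 1)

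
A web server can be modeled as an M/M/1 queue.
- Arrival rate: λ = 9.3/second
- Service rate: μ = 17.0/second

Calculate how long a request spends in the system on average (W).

First, compute utilization: ρ = λ/μ = 9.3/17.0 = 0.5471
For M/M/1: W = 1/(μ-λ)
W = 1/(17.0-9.3) = 1/7.70
W = 0.1299 seconds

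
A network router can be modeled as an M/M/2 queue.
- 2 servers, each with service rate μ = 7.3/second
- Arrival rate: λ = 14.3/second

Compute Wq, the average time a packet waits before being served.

Traffic intensity: ρ = λ/(cμ) = 14.3/(2×7.3) = 0.9795
Since ρ = 0.9795 < 1, system is stable.
Offered load a = λ/μ = cρ = 14.3/7.3 = 1.9589
P₀ = [ Σₙ₌₀^1 aⁿ/n! + a^2/(2!(1-ρ)) ]⁻¹
Σ = a^0/0! + a^1/1! = 1.0000 + 1.9589 = 2.9589
a^2/(2!(1-ρ)) = 3.837305/(2 × 0.02054795) = 93.3744
P₀ = 1/(2.9589 + 93.3744) = 0.01038
Lq = P₀·a^2·ρ / (2!(1-ρ)²) = 0.01038062 × 3.837305 × 0.9794521 / (2 × 0.0004222181) = 46.2026
Wq = Lq/λ = 46.20257/14.3 = 3.2309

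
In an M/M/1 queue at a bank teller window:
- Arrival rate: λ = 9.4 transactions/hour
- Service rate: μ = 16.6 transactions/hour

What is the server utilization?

Server utilization: ρ = λ/μ
ρ = 9.4/16.6 = 0.5663
The server is busy 56.63% of the time.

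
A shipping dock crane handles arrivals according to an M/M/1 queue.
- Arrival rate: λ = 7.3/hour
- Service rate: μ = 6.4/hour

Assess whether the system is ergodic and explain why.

Stability requires ρ = λ/(cμ) < 1
ρ = 7.3/(1 × 6.4) = 7.3/6.40 = 1.1406
Since 1.1406 ≥ 1, the system is UNSTABLE.
Queue grows without bound. Need μ > λ = 7.3.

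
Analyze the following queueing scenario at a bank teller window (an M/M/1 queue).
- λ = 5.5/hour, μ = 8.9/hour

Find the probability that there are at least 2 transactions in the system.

ρ = λ/μ = 5.5/8.9 = 0.6180
P(N ≥ n) = ρⁿ
P(N ≥ 2) = 0.6180^2
P(N ≥ 2) = 0.3819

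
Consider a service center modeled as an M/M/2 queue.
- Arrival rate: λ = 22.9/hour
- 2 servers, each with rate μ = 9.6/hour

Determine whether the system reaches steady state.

Stability requires ρ = λ/(cμ) < 1
ρ = 22.9/(2 × 9.6) = 22.9/19.20 = 1.1927
Since 1.1927 ≥ 1, the system is UNSTABLE.
Need c > λ/μ = 22.9/9.6 = 2.39.
Minimum servers needed: c = 3.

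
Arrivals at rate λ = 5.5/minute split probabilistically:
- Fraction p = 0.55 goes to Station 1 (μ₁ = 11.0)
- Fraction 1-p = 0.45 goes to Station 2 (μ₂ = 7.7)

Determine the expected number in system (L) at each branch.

Effective rates: λ₁ = 5.5×0.55 = 3.025, λ₂ = 5.5×0.45 = 2.475
Station 1: ρ₁ = 3.025/11.0 = 0.2750, L₁ = ρ₁/(1-ρ₁) = 0.2750/(1-0.2750) = 0.3793
Station 2: ρ₂ = 2.475/7.7 = 0.32143, L₂ = ρ₂/(1-ρ₂) = 0.32143/(1-0.32143) = 0.4737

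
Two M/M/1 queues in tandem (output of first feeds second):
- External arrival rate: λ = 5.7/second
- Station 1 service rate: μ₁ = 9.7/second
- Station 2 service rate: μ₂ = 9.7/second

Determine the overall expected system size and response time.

By Jackson's theorem, each station behaves as independent M/M/1.
Station 1: ρ₁ = 5.7/9.7 = 0.5876, L₁ = ρ₁/(1-ρ₁) = λ/(μ₁-λ) = 5.7/4.00 = 1.4250
Station 2: ρ₂ = 5.7/9.7 = 0.5876, L₂ = ρ₂/(1-ρ₂) = λ/(μ₂-λ) = 5.7/4.00 = 1.4250
Total: L = L₁ + L₂ = 1.4250 + 1.4250 = 2.8500
W = L/λ = 2.8500/5.7 = 0.5000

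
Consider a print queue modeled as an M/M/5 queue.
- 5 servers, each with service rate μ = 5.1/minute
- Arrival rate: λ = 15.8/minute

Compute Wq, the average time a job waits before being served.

Traffic intensity: ρ = λ/(cμ) = 15.8/(5×5.1) = 0.6196
Since ρ = 0.6196 < 1, system is stable.
Offered load a = λ/μ = cρ = 15.8/5.1 = 3.0980
P₀ = [ Σₙ₌₀^4 aⁿ/n! + a^5/(5!(1-ρ)) ]⁻¹
Σ = a^0/0! + a^1/1! + a^2/2! + a^3/3! + a^4/4! = 1.0000 + 3.0980 + 4.7989 + 4.9558 + 3.8383 = 17.6910
a^5/(5!(1-ρ)) = 285.3872/(120 × 0.380392) = 6.2520
P₀ = 1/(17.6910 + 6.2520) = 0.04177
Lq = P₀·a^5·ρ / (5!(1-ρ)²) = 0.041766 × 285.3872 × 0.61961 / (120 × 0.14470) = 0.4253
Wq = Lq/λ = 0.4253/15.8 = 0.02692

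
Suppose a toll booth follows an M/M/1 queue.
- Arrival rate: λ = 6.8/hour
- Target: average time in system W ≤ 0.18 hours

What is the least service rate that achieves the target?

For M/M/1: W = 1/(μ-λ)
Need W ≤ 0.18, so 1/(μ-λ) ≤ 0.18
μ - λ ≥ 1/0.18 = 5.5556
μ ≥ 6.8 + 5.5556 = 12.3556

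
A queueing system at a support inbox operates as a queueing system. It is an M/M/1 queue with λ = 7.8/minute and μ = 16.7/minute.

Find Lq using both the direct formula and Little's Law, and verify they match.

Method 1 (direct): Lq = λ²/(μ(μ-λ)) = 60.84/(16.7 × 8.90) = 0.4093

Method 2 (Little's Law):
W = 1/(μ-λ) = 1/8.90 = 0.11236
Wq = W - 1/μ = 0.11236 - 0.059880 = 0.05248
Lq = λWq = 7.8 × 0.05248 = 0.4093 ✔ (matches Method 1)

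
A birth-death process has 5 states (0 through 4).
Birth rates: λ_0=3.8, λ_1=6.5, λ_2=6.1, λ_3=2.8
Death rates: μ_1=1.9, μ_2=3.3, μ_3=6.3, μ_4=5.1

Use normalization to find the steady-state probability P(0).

Ratios P(n)/P(0) = (λ₀···λₙ₋₁)/(μ₁···μₙ):
P(1)/P(0) = (3.8)/(1.9) = 2.00000
P(2)/P(0) = (3.8×6.5)/(1.9×3.3) = 3.93939
P(3)/P(0) = (3.8×6.5×6.1)/(1.9×3.3×6.3) = 3.81433
P(4)/P(0) = (3.8×6.5×6.1×2.8)/(1.9×3.3×6.3×5.1) = 2.09414

Normalization: ∑ P(n) = 1
P(0) × (1.00000 + 2.00000 + 3.93939 + 3.81433 + 2.09414) = 1
P(0) × 12.8479 = 1
P(0) = 1/12.8479 = 0.07783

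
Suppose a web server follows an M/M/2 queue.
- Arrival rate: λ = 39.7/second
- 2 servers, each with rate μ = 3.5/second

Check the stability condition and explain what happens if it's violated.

Stability requires ρ = λ/(cμ) < 1
ρ = 39.7/(2 × 3.5) = 39.7/7.00 = 5.6714
Since 5.6714 ≥ 1, the system is UNSTABLE.
Need c > λ/μ = 39.7/3.5 = 11.34.
Minimum servers needed: c = 12.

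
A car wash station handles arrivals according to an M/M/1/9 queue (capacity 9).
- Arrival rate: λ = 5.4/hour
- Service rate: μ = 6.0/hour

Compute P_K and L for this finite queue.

ρ = λ/μ = 5.4/6.0 = 0.9000
P₀ = (1-ρ)/(1-ρ^(K+1)) = (1-0.9000)/(1-0.9000^10) = 0.1000/0.6513 = 0.1535
P_K = P₀×ρ^K = 0.15353 × 0.9000^9 = 0.15353 × 0.38742 = 0.05948
Blocking probability P_9 = 0.05948 (5.95%)
L = ρ[1 - (K+1)ρ^K + Kρ^(K+1)] / [(1-ρ)(1-ρ^(K+1))]
L = 0.9000 × (1 - 10×0.387420 + 9×0.348678) / ((1 - 0.9000) × (1 - 0.348678)) = 3.6466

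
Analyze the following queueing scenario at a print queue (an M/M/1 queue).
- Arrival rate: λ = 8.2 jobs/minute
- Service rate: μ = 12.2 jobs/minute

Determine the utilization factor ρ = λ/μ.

Server utilization: ρ = λ/μ
ρ = 8.2/12.2 = 0.6721
The server is busy 67.21% of the time.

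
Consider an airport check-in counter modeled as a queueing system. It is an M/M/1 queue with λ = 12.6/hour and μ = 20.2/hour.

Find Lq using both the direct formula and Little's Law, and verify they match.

Method 1 (direct): Lq = λ²/(μ(μ-λ)) = 158.76/(20.2 × 7.60) = 1.0341

Method 2 (Little's Law):
W = 1/(μ-λ) = 1/7.60 = 0.131579
Wq = W - 1/μ = 0.131579 - 0.0495050 = 0.08207
Lq = λWq = 12.6 × 0.08207 = 1.0341 ✔ (matches Method 1)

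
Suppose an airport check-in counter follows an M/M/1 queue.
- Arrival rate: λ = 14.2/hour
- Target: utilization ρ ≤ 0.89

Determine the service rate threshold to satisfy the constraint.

ρ = λ/μ, so μ = λ/ρ
μ ≥ 14.2/0.89 = 15.9551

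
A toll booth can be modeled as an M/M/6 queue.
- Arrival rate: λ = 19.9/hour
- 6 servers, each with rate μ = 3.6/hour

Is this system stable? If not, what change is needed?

Stability requires ρ = λ/(cμ) < 1
ρ = 19.9/(6 × 3.6) = 19.9/21.60 = 0.9213
Since 0.9213 < 1, the system is STABLE.
The servers are busy 92.13% of the time.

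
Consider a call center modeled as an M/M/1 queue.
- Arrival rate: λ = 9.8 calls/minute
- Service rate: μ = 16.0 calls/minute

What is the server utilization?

Server utilization: ρ = λ/μ
ρ = 9.8/16.0 = 0.6125
The server is busy 61.25% of the time.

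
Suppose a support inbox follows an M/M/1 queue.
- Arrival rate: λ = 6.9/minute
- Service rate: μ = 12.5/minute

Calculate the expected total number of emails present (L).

ρ = λ/μ = 6.9/12.5 = 0.5520
For M/M/1: L = λ/(μ-λ)
L = 6.9/(12.5-6.9) = 6.9/5.60
L = 1.2321 emails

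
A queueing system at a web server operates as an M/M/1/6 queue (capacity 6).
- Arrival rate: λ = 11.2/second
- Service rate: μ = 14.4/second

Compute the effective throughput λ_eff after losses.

ρ = λ/μ = 11.2/14.4 = 0.77778
P₀ = (1-ρ)/(1-ρ^(K+1)) = (1-0.77778)/(1-0.77778^7) = 0.2222/0.8278 = 0.2684
P_K = P₀×ρ^K = 0.26844 × 0.77778^6 = 0.26844 × 0.22138 = 0.05943
λ_eff = λ(1-P_K) = 11.2 × (1 - 0.05943) = 11.2 × 0.94057 = 10.5344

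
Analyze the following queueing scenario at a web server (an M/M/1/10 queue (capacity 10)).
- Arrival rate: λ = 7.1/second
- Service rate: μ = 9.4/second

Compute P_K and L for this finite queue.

ρ = λ/μ = 7.1/9.4 = 0.75532
P₀ = (1-ρ)/(1-ρ^(K+1)) = (1-0.75532)/(1-0.75532^11) = 0.2447/0.9543 = 0.2564
P_K = P₀×ρ^K = 0.2564 × 0.75532^10 = 0.2564 × 0.06044 = 0.01550
Blocking probability P_10 = 0.01550 (1.55%)
L = ρ[1 - (K+1)ρ^K + Kρ^(K+1)] / [(1-ρ)(1-ρ^(K+1))]
L = 0.75532 × (1 - 11×0.060438 + 10×0.045650) / ((1 - 0.75532) × (1 - 0.045650)) = 2.5608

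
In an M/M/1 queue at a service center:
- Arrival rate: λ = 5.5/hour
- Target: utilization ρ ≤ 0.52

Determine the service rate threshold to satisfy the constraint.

ρ = λ/μ, so μ = λ/ρ
μ ≥ 5.5/0.52 = 10.5769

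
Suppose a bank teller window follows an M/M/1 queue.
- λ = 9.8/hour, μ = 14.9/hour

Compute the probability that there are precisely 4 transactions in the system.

ρ = λ/μ = 9.8/14.9 = 0.6577
P(n) = (1-ρ)ρⁿ
P(4) = (1-0.6577) × 0.6577^4
P(4) = 0.34230 × 0.18712
P(4) = 0.06405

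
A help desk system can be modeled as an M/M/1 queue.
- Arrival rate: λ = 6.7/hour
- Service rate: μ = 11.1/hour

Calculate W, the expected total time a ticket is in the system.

First, compute utilization: ρ = λ/μ = 6.7/11.1 = 0.6036
For M/M/1: W = 1/(μ-λ)
W = 1/(11.1-6.7) = 1/4.40
W = 0.2273 hours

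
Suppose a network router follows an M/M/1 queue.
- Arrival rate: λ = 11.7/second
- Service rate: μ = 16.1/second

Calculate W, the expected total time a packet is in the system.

First, compute utilization: ρ = λ/μ = 11.7/16.1 = 0.7267
For M/M/1: W = 1/(μ-λ)
W = 1/(16.1-11.7) = 1/4.40
W = 0.2273 seconds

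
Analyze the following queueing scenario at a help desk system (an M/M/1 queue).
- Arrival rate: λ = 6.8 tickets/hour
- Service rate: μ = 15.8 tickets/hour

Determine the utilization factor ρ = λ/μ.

Server utilization: ρ = λ/μ
ρ = 6.8/15.8 = 0.4304
The server is busy 43.04% of the time.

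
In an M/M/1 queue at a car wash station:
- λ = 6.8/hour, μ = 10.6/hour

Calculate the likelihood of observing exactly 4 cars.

ρ = λ/μ = 6.8/10.6 = 0.6415
P(n) = (1-ρ)ρⁿ
P(4) = (1-0.6415) × 0.6415^4
P(4) = 0.35850 × 0.16935
P(4) = 0.06071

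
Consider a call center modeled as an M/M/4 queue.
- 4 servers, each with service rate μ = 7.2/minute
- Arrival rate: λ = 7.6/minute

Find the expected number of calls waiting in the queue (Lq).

Traffic intensity: ρ = λ/(cμ) = 7.6/(4×7.2) = 0.2639
Since ρ = 0.2639 < 1, system is stable.
Offered load a = λ/μ = cρ = 7.6/7.2 = 1.0556
P₀ = [ Σₙ₌₀^3 aⁿ/n! + a^4/(4!(1-ρ)) ]⁻¹
Σ = a^0/0! + a^1/1! + a^2/2! + a^3/3! = 1.0000 + 1.0556 + 0.5571 + 0.1960 = 2.8087
a^4/(4!(1-ρ)) = 1.2414/(24 × 0.7361) = 0.07027
P₀ = 1/(2.80867 + 0.0702700) = 0.3474
Lq = P₀·a^4·ρ / (4!(1-ρ)²) = 0.34735 × 1.2414 × 0.26389 / (24 × 0.54186) = 0.008750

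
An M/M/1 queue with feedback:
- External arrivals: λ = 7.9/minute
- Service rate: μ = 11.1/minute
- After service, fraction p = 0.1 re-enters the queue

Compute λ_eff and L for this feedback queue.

Effective arrival rate: λ_eff = λ/(1-p) = 7.9/(1-0.1) = 7.9/0.90 = 8.7778
ρ = λ_eff/μ = 8.7778/11.1 = 0.79079
L = ρ/(1-ρ) = 0.79079/(1-0.79079) = 3.7799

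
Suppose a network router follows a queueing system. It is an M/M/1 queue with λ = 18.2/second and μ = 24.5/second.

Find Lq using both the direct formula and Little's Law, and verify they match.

Method 1 (direct): Lq = λ²/(μ(μ-λ)) = 331.24/(24.5 × 6.30) = 2.1460

Method 2 (Little's Law):
W = 1/(μ-λ) = 1/6.30 = 0.15873
Wq = W - 1/μ = 0.15873 - 0.040816 = 0.11791
Lq = λWq = 18.2 × 0.11791 = 2.1460 ✔ (matches Method 1)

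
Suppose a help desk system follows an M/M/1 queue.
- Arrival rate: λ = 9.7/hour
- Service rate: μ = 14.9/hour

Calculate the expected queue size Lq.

ρ = λ/μ = 9.7/14.9 = 0.6510
For M/M/1: Lq = λ²/(μ(μ-λ))
Lq = 94.09/(14.9 × 5.20)
Lq = 1.2144 tickets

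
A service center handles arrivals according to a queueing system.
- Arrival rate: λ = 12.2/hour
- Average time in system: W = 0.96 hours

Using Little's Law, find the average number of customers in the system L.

Little's Law: L = λW
L = 12.2 × 0.96 = 11.7120 customers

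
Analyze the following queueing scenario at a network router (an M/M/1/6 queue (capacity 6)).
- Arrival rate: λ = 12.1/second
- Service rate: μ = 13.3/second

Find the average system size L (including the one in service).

ρ = λ/μ = 12.1/13.3 = 0.909774
P₀ = (1-ρ)/(1-ρ^(K+1)) = (1-0.909774)/(1-0.909774^7) = 0.09023/0.4841 = 0.1864
P_K = P₀×ρ^K = 0.1864 × 0.909774^6 = 0.1864 × 0.5670 = 0.1057
L = ρ[1 - (K+1)ρ^K + Kρ^(K+1)] / [(1-ρ)(1-ρ^(K+1))]
L = 0.909774 × (1 - 7×0.56702 + 6×0.51586) / ((1 - 0.909774) × (1 - 0.51586)) = 2.6246 packets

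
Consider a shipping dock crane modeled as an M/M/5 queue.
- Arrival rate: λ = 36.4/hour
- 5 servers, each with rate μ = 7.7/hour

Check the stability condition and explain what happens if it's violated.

Stability requires ρ = λ/(cμ) < 1
ρ = 36.4/(5 × 7.7) = 36.4/38.50 = 0.9455
Since 0.9455 < 1, the system is STABLE.
The servers are busy 94.55% of the time.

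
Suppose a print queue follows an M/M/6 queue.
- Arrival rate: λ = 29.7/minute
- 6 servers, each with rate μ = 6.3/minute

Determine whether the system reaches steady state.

Stability requires ρ = λ/(cμ) < 1
ρ = 29.7/(6 × 6.3) = 29.7/37.80 = 0.7857
Since 0.7857 < 1, the system is STABLE.
The servers are busy 78.57% of the time.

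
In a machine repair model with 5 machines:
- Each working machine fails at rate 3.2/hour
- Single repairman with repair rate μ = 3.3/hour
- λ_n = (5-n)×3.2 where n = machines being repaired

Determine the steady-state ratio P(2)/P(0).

P(2)/P(0) = ∏_{i=0}^{2-1} λ_i/μ_{i+1}
= (5-0)×3.2/3.3 × (5-1)×3.2/3.3
= 18.8062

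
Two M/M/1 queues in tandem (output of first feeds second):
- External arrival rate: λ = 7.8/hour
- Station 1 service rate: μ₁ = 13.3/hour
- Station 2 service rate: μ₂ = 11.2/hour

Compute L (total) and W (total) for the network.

By Jackson's theorem, each station behaves as independent M/M/1.
Station 1: ρ₁ = 7.8/13.3 = 0.5865, L₁ = ρ₁/(1-ρ₁) = λ/(μ₁-λ) = 7.8/5.50 = 1.4182
Station 2: ρ₂ = 7.8/11.2 = 0.6964, L₂ = ρ₂/(1-ρ₂) = λ/(μ₂-λ) = 7.8/3.40 = 2.2941
Total: L = L₁ + L₂ = 1.4182 + 2.2941 = 3.7123
W = L/λ = 3.7123/7.8 = 0.4759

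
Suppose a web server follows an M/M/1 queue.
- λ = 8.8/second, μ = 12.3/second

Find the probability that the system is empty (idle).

ρ = λ/μ = 8.8/12.3 = 0.7154
P(0) = 1 - ρ = 1 - 0.7154 = 0.2846
The server is idle 28.46% of the time.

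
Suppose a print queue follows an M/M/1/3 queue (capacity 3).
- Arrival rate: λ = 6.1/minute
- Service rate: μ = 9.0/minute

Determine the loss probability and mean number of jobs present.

ρ = λ/μ = 6.1/9.0 = 0.67778
P₀ = (1-ρ)/(1-ρ^(K+1)) = (1-0.67778)/(1-0.67778^4) = 0.3222/0.7890 = 0.4084
P_K = P₀×ρ^K = 0.4084 × 0.67778^3 = 0.4084 × 0.3114 = 0.1272
Blocking probability P_3 = 0.1272 (12.72%)
L = ρ[1 - (K+1)ρ^K + Kρ^(K+1)] / [(1-ρ)(1-ρ^(K+1))]
L = 0.67778 × (1 - 4×0.311362 + 3×0.211035) / ((1 - 0.67778) × (1 - 0.211035)) = 1.0335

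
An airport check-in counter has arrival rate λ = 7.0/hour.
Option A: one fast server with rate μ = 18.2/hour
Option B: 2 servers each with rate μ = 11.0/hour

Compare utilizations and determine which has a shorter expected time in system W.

Option A: single server μ = 18.2 (M/M/1)
  ρ_A = 7.0/18.2 = 0.3846
  W_A = 1/(μ-λ) = 1/(18.2-7.0) = 1/11.20 = 0.08929

Option B: 2 servers μ = 11.0 (M/M/2)
  ρ_B = λ/(cμ) = 7.0/(2×11.0) = 0.3182
  Offered load a = λ/μ = cρ = 7.0/11.0 = 0.6364
  P₀ = [ Σₙ₌₀^1 aⁿ/n! + a^2/(2!(1-ρ)) ]⁻¹
  Σ = a^0/0! + a^1/1! = 1.0000 + 0.6364 = 1.6364
  a^2/(2!(1-ρ)) = 0.4050/(2 × 0.6818) = 0.2970
  P₀ = 1/(1.6364 + 0.2970) = 0.5172
  Lq = P₀·a^2·ρ / (2!(1-ρ)²) = 0.5172 × 0.4050 × 0.3182 / (2 × 0.4649) = 0.07168
  Wq_B = Lq/λ = 0.07168/7.0 = 0.010240
  W_B = Wq_B + 1/μ = 0.010240 + 0.090909 = 0.1011

Since W_A = 0.08929 < W_B = 0.1011, Option A (single fast server) has the shorter time in system.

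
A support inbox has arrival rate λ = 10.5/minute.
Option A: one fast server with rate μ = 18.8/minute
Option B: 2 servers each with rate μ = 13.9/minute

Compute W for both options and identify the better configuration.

Option A: single server μ = 18.8 (M/M/1)
  ρ_A = 10.5/18.8 = 0.5585
  W_A = 1/(μ-λ) = 1/(18.8-10.5) = 1/8.30 = 0.1205

Option B: 2 servers μ = 13.9 (M/M/2)
  ρ_B = λ/(cμ) = 10.5/(2×13.9) = 0.3777
  Offered load a = λ/μ = cρ = 10.5/13.9 = 0.7554
  P₀ = [ Σₙ₌₀^1 aⁿ/n! + a^2/(2!(1-ρ)) ]⁻¹
  Σ = a^0/0! + a^1/1! = 1.0000 + 0.7554 = 1.7554
  a^2/(2!(1-ρ)) = 0.5706/(2 × 0.6223) = 0.4585
  P₀ = 1/(1.7554 + 0.4585) = 0.4517
  Lq = P₀·a^2·ρ / (2!(1-ρ)²) = 0.4517 × 0.5706 × 0.3777 / (2 × 0.3873) = 0.1257
  Wq_B = Lq/λ = 0.1257/10.5 = 0.01197
  W_B = Wq_B + 1/μ = 0.01197 + 0.07194 = 0.08391

Since W_B = 0.08391 < W_A = 0.1205, Option B (multiple servers) has the shorter time in system.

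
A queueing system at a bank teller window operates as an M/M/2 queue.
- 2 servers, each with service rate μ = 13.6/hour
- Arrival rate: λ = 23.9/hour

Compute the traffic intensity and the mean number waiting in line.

Traffic intensity: ρ = λ/(cμ) = 23.9/(2×13.6) = 0.8787
Since ρ = 0.8787 < 1, system is stable.
Offered load a = λ/μ = cρ = 23.9/13.6 = 1.7574
P₀ = [ Σₙ₌₀^1 aⁿ/n! + a^2/(2!(1-ρ)) ]⁻¹
Σ = a^0/0! + a^1/1! = 1.0000 + 1.7574 = 2.7574
a^2/(2!(1-ρ)) = 3.088289/(2 × 0.1213235) = 12.7275
P₀ = 1/(2.7574 + 12.7275) = 0.06458
Lq = P₀·a^2·ρ / (2!(1-ρ)²) = 0.06458 × 3.0883 × 0.8787 / (2 × 0.01472) = 5.9528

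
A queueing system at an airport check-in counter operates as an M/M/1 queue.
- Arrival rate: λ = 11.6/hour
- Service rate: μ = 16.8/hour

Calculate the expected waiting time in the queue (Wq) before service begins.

First, compute utilization: ρ = λ/μ = 11.6/16.8 = 0.6905
For M/M/1: Wq = λ/(μ(μ-λ))
Wq = 11.6/(16.8 × (16.8-11.6))
Wq = 11.6/(16.8 × 5.20)
Wq = 0.1328 hours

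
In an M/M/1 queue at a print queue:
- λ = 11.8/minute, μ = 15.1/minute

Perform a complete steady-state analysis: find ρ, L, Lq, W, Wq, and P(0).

Step 1: ρ = λ/μ = 11.8/15.1 = 0.7815
Step 2: L = λ/(μ-λ) = 11.8/3.30 = 3.5758
Step 3: Lq = λ²/(μ(μ-λ)) = 139.24/(15.1×3.30) = 2.7943
Step 4: W = 1/(μ-λ) = 1/3.30 = 0.30303
Step 5: Wq = λ/(μ(μ-λ)) = 11.8/(15.1×3.30) = 0.2368
Step 6: P(0) = 1-ρ = 0.2185
Verify: L = λW = 11.8×0.30303 = 3.5758 ✔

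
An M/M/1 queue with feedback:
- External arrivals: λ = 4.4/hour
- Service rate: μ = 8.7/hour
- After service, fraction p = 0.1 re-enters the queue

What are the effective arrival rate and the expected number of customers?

Effective arrival rate: λ_eff = λ/(1-p) = 4.4/(1-0.1) = 4.4/0.90 = 4.8889
ρ = λ_eff/μ = 4.8889/8.7 = 0.56194
L = ρ/(1-ρ) = 0.56194/(1-0.56194) = 1.2828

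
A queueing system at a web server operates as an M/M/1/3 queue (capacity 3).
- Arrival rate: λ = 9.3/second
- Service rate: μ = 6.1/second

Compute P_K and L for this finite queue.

ρ = λ/μ = 9.3/6.1 = 1.52459
P₀ = (1-ρ)/(1-ρ^(K+1)) = (1-1.52459)/(1-1.52459^4) = -0.5246/-4.4027 = 0.1192
P_K = P₀×ρ^K = 0.11915 × 1.52459^3 = 0.11915 × 3.5437 = 0.4222
Blocking probability P_3 = 0.4222 (42.22%)
L = ρ[1 - (K+1)ρ^K + Kρ^(K+1)] / [(1-ρ)(1-ρ^(K+1))]
L = 1.52459 × (1 - 4×3.5437 + 3×5.4027) / ((1 - 1.52459) × (1 - 5.4027)) = 2.0023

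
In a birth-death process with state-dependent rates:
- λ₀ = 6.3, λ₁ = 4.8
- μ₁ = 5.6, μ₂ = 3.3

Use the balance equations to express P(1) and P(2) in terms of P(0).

Balance equations:
State 0: λ₀P₀ = μ₁P₁ → P₁ = (λ₀/μ₁)P₀ = (6.3/5.6)P₀ = 1.1250P₀
State 1: P₂ = (λ₀λ₁)/(μ₁μ₂)P₀ = (6.3×4.8)/(5.6×3.3)P₀ = 1.6364P₀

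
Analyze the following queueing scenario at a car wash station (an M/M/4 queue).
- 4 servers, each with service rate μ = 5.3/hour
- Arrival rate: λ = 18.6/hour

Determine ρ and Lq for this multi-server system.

Traffic intensity: ρ = λ/(cμ) = 18.6/(4×5.3) = 0.8774
Since ρ = 0.8774 < 1, system is stable.
Offered load a = λ/μ = cρ = 18.6/5.3 = 3.5094
P₀ = [ Σₙ₌₀^3 aⁿ/n! + a^4/(4!(1-ρ)) ]⁻¹
Σ = a^0/0! + a^1/1! + a^2/2! + a^3/3! = 1.0000 + 3.5094 + 6.1581 + 7.2038 = 17.8713
a^4/(4!(1-ρ)) = 151.6870/(24 × 0.1226415) = 51.5347
P₀ = 1/(17.8713 + 51.5347) = 0.01441
Lq = P₀·a^4·ρ / (4!(1-ρ)²) = 0.014408 × 151.6870 × 0.87736 / (24 × 0.015041) = 5.3118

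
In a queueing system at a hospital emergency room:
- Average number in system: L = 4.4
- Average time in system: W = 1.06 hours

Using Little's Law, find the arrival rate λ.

Little's Law: L = λW, so λ = L/W
λ = 4.4/1.06 = 4.1509 patients/hour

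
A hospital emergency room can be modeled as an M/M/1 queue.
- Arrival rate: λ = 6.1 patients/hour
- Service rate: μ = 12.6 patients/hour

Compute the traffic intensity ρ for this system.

Server utilization: ρ = λ/μ
ρ = 6.1/12.6 = 0.4841
The server is busy 48.41% of the time.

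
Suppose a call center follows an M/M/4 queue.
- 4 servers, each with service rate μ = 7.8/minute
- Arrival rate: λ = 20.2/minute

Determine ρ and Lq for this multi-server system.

Traffic intensity: ρ = λ/(cμ) = 20.2/(4×7.8) = 0.6474
Since ρ = 0.6474 < 1, system is stable.
Offered load a = λ/μ = cρ = 20.2/7.8 = 2.5897
P₀ = [ Σₙ₌₀^3 aⁿ/n! + a^4/(4!(1-ρ)) ]⁻¹
Σ = a^0/0! + a^1/1! + a^2/2! + a^3/3! = 1.0000 + 2.5897 + 3.3534 + 2.8948 = 9.8379
a^4/(4!(1-ρ)) = 44.9808/(24 × 0.352564) = 5.3159
P₀ = 1/(9.8379 + 5.3159) = 0.06599
Lq = P₀·a^4·ρ / (4!(1-ρ)²) = 0.06599 × 44.9808 × 0.6474 / (24 × 0.1243) = 0.6442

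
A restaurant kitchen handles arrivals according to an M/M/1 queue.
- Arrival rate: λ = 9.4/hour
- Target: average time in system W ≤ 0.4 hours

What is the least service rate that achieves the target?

For M/M/1: W = 1/(μ-λ)
Need W ≤ 0.4, so 1/(μ-λ) ≤ 0.4
μ - λ ≥ 1/0.4 = 2.5000
μ ≥ 9.4 + 2.5000 = 11.9000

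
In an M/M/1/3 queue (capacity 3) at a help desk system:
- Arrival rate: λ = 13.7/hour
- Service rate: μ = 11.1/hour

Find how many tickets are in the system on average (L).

ρ = λ/μ = 13.7/11.1 = 1.2342
P₀ = (1-ρ)/(1-ρ^(K+1)) = (1-1.2342)/(1-1.2342^4) = -0.2342/-1.3203 = 0.1774
P_K = P₀×ρ^K = 0.1774 × 1.2342^3 = 0.1774 × 1.8800 = 0.3335
L = ρ[1 - (K+1)ρ^K + Kρ^(K+1)] / [(1-ρ)(1-ρ^(K+1))]
L = 1.2342 × (1 - 4×1.8800 + 3×2.3203) / ((1 - 1.2342) × (1 - 2.3203)) = 1.7598 tickets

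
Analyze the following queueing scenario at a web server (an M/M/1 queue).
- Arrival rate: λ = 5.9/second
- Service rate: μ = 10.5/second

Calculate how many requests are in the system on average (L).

ρ = λ/μ = 5.9/10.5 = 0.5619
For M/M/1: L = λ/(μ-λ)
L = 5.9/(10.5-5.9) = 5.9/4.60
L = 1.2826 requests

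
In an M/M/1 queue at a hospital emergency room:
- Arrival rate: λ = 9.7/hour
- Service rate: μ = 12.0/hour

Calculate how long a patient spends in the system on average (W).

First, compute utilization: ρ = λ/μ = 9.7/12.0 = 0.8083
For M/M/1: W = 1/(μ-λ)
W = 1/(12.0-9.7) = 1/2.30
W = 0.4348 hours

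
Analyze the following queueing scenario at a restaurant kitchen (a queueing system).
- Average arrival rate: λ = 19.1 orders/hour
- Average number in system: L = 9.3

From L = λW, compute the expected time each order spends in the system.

Little's Law: L = λW, so W = L/λ
W = 9.3/19.1 = 0.4869 hours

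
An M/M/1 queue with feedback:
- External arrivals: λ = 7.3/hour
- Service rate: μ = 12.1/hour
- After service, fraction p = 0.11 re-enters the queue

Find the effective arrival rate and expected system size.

Effective arrival rate: λ_eff = λ/(1-p) = 7.3/(1-0.11) = 7.3/0.89 = 8.20225
ρ = λ_eff/μ = 8.20225/12.1 = 0.677872
L = ρ/(1-ρ) = 0.677872/(1-0.677872) = 2.1044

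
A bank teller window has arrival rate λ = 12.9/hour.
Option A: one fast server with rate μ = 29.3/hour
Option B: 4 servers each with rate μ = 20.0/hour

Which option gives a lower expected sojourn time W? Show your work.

Option A: single server μ = 29.3 (M/M/1)
  ρ_A = 12.9/29.3 = 0.4403
  W_A = 1/(μ-λ) = 1/(29.3-12.9) = 1/16.40 = 0.06098

Option B: 4 servers μ = 20.0 (M/M/4)
  ρ_B = λ/(cμ) = 12.9/(4×20.0) = 0.1613
  Offered load a = λ/μ = cρ = 12.9/20.0 = 0.6450
  P₀ = [ Σₙ₌₀^3 aⁿ/n! + a^4/(4!(1-ρ)) ]⁻¹
  Σ = a^0/0! + a^1/1! + a^2/2! + a^3/3! = 1.0000 + 0.6450 + 0.2080 + 0.04472 = 1.8977
  a^4/(4!(1-ρ)) = 0.17308/(24 × 0.83875) = 0.008598
  P₀ = 1/(1.8977 + 0.008598) = 0.5246
  Lq = P₀·a^4·ρ / (4!(1-ρ)²) = 0.52457 × 0.17308 × 0.16125 / (24 × 0.70350) = 0.0008671
  Wq_B = Lq/λ = 0.0008671/12.9 = 0.00006722
  W_B = Wq_B + 1/μ = 0.00006722 + 0.05000 = 0.05007

Since W_B = 0.05007 < W_A = 0.06098, Option B (multiple servers) has the shorter time in system.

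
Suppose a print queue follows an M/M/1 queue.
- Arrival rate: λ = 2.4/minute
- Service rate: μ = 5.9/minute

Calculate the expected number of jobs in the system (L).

ρ = λ/μ = 2.4/5.9 = 0.4068
For M/M/1: L = λ/(μ-λ)
L = 2.4/(5.9-2.4) = 2.4/3.50
L = 0.6857 jobs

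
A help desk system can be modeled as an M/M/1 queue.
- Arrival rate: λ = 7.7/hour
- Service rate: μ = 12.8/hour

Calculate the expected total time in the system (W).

First, compute utilization: ρ = λ/μ = 7.7/12.8 = 0.6016
For M/M/1: W = 1/(μ-λ)
W = 1/(12.8-7.7) = 1/5.10
W = 0.1961 hours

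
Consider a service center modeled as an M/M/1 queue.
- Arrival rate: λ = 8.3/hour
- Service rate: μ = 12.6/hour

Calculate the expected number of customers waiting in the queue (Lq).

ρ = λ/μ = 8.3/12.6 = 0.6587
For M/M/1: Lq = λ²/(μ(μ-λ))
Lq = 68.89/(12.6 × 4.30)
Lq = 1.2715 customers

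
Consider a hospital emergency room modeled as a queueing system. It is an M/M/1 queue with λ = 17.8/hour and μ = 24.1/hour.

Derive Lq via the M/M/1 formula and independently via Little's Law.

Method 1 (direct): Lq = λ²/(μ(μ-λ)) = 316.84/(24.1 × 6.30) = 2.0868

Method 2 (Little's Law):
W = 1/(μ-λ) = 1/6.30 = 0.15873
Wq = W - 1/μ = 0.15873 - 0.041494 = 0.117236
Lq = λWq = 17.8 × 0.117236 = 2.0868 ✔ (matches Method 1)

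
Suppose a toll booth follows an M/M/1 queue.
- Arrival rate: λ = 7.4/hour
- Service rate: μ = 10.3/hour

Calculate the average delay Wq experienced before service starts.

First, compute utilization: ρ = λ/μ = 7.4/10.3 = 0.7184
For M/M/1: Wq = λ/(μ(μ-λ))
Wq = 7.4/(10.3 × (10.3-7.4))
Wq = 7.4/(10.3 × 2.90)
Wq = 0.2477 hours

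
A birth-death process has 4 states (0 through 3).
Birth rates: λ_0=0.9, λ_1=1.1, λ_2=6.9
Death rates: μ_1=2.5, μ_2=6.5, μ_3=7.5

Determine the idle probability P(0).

Ratios P(n)/P(0) = (λ₀···λₙ₋₁)/(μ₁···μₙ):
P(1)/P(0) = (0.9)/(2.5) = 0.3600
P(2)/P(0) = (0.9×1.1)/(2.5×6.5) = 0.06092
P(3)/P(0) = (0.9×1.1×6.9)/(2.5×6.5×7.5) = 0.05605

Normalization: ∑ P(n) = 1
P(0) × (1.0000 + 0.3600 + 0.06092 + 0.05605) = 1
P(0) × 1.47697 = 1
P(0) = 1/1.47697 = 0.6771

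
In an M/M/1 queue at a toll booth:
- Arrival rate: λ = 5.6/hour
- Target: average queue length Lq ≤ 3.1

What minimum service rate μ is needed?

For M/M/1: Lq = λ²/(μ(μ-λ))
Need Lq ≤ 3.1, i.e. μ(μ-λ) ≥ λ²/3.1
μ² - 5.6μ - 31.36/3.1 ≥ 0  →  μ² - 5.6μ - 10.11613 ≥ 0
Quadratic formula (positive root): μ = [λ + √(λ² + 4×10.11613)]/2
Discriminant: 31.36 + 4×10.11613 = 71.8245, √71.8245 = 8.47493
μ ≥ (5.6 + 8.47493)/2 = 7.0375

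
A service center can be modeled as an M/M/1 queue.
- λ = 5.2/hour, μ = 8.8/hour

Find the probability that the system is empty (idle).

ρ = λ/μ = 5.2/8.8 = 0.5909
P(0) = 1 - ρ = 1 - 0.5909 = 0.4091
The server is idle 40.91% of the time.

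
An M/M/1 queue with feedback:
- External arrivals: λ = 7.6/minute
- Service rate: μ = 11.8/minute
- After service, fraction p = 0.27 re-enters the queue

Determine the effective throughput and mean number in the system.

Effective arrival rate: λ_eff = λ/(1-p) = 7.6/(1-0.27) = 7.6/0.73 = 10.41096
ρ = λ_eff/μ = 10.41096/11.8 = 0.882285
L = ρ/(1-ρ) = 0.882285/(1-0.882285) = 7.4951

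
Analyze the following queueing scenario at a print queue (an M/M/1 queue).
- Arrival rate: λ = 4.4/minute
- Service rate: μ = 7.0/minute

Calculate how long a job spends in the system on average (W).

First, compute utilization: ρ = λ/μ = 4.4/7.0 = 0.6286
For M/M/1: W = 1/(μ-λ)
W = 1/(7.0-4.4) = 1/2.60
W = 0.3846 minutes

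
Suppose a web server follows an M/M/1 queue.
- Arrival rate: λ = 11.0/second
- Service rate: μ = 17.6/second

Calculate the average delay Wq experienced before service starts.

First, compute utilization: ρ = λ/μ = 11.0/17.6 = 0.6250
For M/M/1: Wq = λ/(μ(μ-λ))
Wq = 11.0/(17.6 × (17.6-11.0))
Wq = 11.0/(17.6 × 6.60)
Wq = 0.09470 seconds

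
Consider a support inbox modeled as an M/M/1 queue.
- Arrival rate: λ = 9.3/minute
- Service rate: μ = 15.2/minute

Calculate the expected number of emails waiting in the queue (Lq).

ρ = λ/μ = 9.3/15.2 = 0.6118
For M/M/1: Lq = λ²/(μ(μ-λ))
Lq = 86.49/(15.2 × 5.90)
Lq = 0.9644 emails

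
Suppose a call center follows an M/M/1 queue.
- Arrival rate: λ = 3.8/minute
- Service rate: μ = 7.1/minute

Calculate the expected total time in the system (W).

First, compute utilization: ρ = λ/μ = 3.8/7.1 = 0.5352
For M/M/1: W = 1/(μ-λ)
W = 1/(7.1-3.8) = 1/3.30
W = 0.3030 minutes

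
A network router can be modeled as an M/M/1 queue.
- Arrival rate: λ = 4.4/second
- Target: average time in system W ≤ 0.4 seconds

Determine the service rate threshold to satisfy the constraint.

For M/M/1: W = 1/(μ-λ)
Need W ≤ 0.4, so 1/(μ-λ) ≤ 0.4
μ - λ ≥ 1/0.4 = 2.5000
μ ≥ 4.4 + 2.5000 = 6.9000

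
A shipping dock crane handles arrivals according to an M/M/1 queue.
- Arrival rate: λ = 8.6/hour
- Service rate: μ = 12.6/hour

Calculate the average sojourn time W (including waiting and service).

First, compute utilization: ρ = λ/μ = 8.6/12.6 = 0.6825
For M/M/1: W = 1/(μ-λ)
W = 1/(12.6-8.6) = 1/4.00
W = 0.2500 hours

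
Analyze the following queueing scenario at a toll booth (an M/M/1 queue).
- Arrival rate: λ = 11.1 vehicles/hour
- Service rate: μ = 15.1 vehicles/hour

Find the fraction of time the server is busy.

Server utilization: ρ = λ/μ
ρ = 11.1/15.1 = 0.7351
The server is busy 73.51% of the time.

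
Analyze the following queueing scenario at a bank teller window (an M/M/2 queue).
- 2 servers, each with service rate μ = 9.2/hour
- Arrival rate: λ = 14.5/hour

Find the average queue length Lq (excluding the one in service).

Traffic intensity: ρ = λ/(cμ) = 14.5/(2×9.2) = 0.7880
Since ρ = 0.7880 < 1, system is stable.
Offered load a = λ/μ = cρ = 14.5/9.2 = 1.5761
P₀ = [ Σₙ₌₀^1 aⁿ/n! + a^2/(2!(1-ρ)) ]⁻¹
Σ = a^0/0! + a^1/1! = 1.0000 + 1.5761 = 2.5761
a^2/(2!(1-ρ)) = 2.4841/(2 × 0.21196) = 5.8598
P₀ = 1/(2.5761 + 5.8598) = 0.1185
Lq = P₀·a^2·ρ / (2!(1-ρ)²) = 0.11854 × 2.4841 × 0.78804 / (2 × 0.044926) = 2.5826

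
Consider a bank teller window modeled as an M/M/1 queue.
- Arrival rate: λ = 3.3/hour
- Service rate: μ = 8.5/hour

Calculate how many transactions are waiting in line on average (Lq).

ρ = λ/μ = 3.3/8.5 = 0.3882
For M/M/1: Lq = λ²/(μ(μ-λ))
Lq = 10.89/(8.5 × 5.20)
Lq = 0.2464 transactions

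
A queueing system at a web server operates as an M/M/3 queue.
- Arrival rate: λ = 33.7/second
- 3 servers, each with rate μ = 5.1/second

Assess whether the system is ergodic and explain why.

Stability requires ρ = λ/(cμ) < 1
ρ = 33.7/(3 × 5.1) = 33.7/15.30 = 2.2026
Since 2.2026 ≥ 1, the system is UNSTABLE.
Need c > λ/μ = 33.7/5.1 = 6.61.
Minimum servers needed: c = 7.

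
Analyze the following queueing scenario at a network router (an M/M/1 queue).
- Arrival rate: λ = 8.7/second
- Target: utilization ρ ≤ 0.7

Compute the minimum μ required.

ρ = λ/μ, so μ = λ/ρ
μ ≥ 8.7/0.7 = 12.4286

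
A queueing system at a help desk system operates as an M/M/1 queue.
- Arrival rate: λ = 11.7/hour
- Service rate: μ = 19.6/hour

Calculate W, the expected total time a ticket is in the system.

First, compute utilization: ρ = λ/μ = 11.7/19.6 = 0.5969
For M/M/1: W = 1/(μ-λ)
W = 1/(19.6-11.7) = 1/7.90
W = 0.1266 hours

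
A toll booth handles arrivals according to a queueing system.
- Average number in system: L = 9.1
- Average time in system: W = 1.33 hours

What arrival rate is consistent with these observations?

Little's Law: L = λW, so λ = L/W
λ = 9.1/1.33 = 6.8421 vehicles/hour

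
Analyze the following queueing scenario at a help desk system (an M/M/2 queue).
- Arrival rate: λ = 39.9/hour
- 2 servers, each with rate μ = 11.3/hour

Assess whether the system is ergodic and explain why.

Stability requires ρ = λ/(cμ) < 1
ρ = 39.9/(2 × 11.3) = 39.9/22.60 = 1.7655
Since 1.7655 ≥ 1, the system is UNSTABLE.
Need c > λ/μ = 39.9/11.3 = 3.53.
Minimum servers needed: c = 4.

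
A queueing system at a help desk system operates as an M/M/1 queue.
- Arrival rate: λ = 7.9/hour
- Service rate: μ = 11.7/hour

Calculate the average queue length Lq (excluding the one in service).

ρ = λ/μ = 7.9/11.7 = 0.6752
For M/M/1: Lq = λ²/(μ(μ-λ))
Lq = 62.41/(11.7 × 3.80)
Lq = 1.4037 tickets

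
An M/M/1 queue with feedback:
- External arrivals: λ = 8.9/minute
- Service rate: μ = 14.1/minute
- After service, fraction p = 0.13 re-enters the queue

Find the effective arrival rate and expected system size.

Effective arrival rate: λ_eff = λ/(1-p) = 8.9/(1-0.13) = 8.9/0.87 = 10.2299
ρ = λ_eff/μ = 10.2299/14.1 = 0.72552
L = ρ/(1-ρ) = 0.72552/(1-0.72552) = 2.6433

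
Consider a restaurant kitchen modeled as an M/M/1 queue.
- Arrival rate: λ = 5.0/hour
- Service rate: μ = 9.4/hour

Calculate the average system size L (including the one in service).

ρ = λ/μ = 5.0/9.4 = 0.5319
For M/M/1: L = λ/(μ-λ)
L = 5.0/(9.4-5.0) = 5.0/4.40
L = 1.1364 orders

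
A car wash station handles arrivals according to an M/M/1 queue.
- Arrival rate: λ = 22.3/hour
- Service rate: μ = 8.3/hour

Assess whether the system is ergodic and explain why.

Stability requires ρ = λ/(cμ) < 1
ρ = 22.3/(1 × 8.3) = 22.3/8.30 = 2.6867
Since 2.6867 ≥ 1, the system is UNSTABLE.
Queue grows without bound. Need μ > λ = 22.3.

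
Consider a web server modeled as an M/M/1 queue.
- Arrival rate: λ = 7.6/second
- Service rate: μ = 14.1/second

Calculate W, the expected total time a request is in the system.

First, compute utilization: ρ = λ/μ = 7.6/14.1 = 0.5390
For M/M/1: W = 1/(μ-λ)
W = 1/(14.1-7.6) = 1/6.50
W = 0.1538 seconds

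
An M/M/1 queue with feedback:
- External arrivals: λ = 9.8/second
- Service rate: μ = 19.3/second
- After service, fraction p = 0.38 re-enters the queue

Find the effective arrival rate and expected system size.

Effective arrival rate: λ_eff = λ/(1-p) = 9.8/(1-0.38) = 9.8/0.62 = 15.80645
ρ = λ_eff/μ = 15.80645/19.3 = 0.818987
L = ρ/(1-ρ) = 0.818987/(1-0.818987) = 4.5245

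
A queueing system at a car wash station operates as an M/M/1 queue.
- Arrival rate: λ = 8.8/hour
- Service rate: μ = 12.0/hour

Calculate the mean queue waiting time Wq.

First, compute utilization: ρ = λ/μ = 8.8/12.0 = 0.7333
For M/M/1: Wq = λ/(μ(μ-λ))
Wq = 8.8/(12.0 × (12.0-8.8))
Wq = 8.8/(12.0 × 3.20)
Wq = 0.2292 hours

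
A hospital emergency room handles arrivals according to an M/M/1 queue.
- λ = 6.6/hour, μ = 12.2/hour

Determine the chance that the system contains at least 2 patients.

ρ = λ/μ = 6.6/12.2 = 0.5410
P(N ≥ n) = ρⁿ
P(N ≥ 2) = 0.5410^2
P(N ≥ 2) = 0.2927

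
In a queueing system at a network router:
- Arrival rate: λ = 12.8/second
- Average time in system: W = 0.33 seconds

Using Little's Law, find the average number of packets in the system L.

Little's Law: L = λW
L = 12.8 × 0.33 = 4.2240 packets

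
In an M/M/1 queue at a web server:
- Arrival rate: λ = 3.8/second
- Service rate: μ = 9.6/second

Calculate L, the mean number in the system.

ρ = λ/μ = 3.8/9.6 = 0.3958
For M/M/1: L = λ/(μ-λ)
L = 3.8/(9.6-3.8) = 3.8/5.80
L = 0.6552 requests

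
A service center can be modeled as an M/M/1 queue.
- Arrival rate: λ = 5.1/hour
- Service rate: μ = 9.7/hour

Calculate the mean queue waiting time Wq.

First, compute utilization: ρ = λ/μ = 5.1/9.7 = 0.5258
For M/M/1: Wq = λ/(μ(μ-λ))
Wq = 5.1/(9.7 × (9.7-5.1))
Wq = 5.1/(9.7 × 4.60)
Wq = 0.1143 hours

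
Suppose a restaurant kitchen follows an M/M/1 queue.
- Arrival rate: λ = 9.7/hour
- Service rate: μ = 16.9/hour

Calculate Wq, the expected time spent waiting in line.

First, compute utilization: ρ = λ/μ = 9.7/16.9 = 0.5740
For M/M/1: Wq = λ/(μ(μ-λ))
Wq = 9.7/(16.9 × (16.9-9.7))
Wq = 9.7/(16.9 × 7.20)
Wq = 0.07972 hours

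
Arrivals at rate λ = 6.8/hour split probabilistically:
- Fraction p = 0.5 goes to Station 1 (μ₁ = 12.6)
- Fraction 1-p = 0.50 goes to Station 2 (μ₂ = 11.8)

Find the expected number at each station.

Effective rates: λ₁ = 6.8×0.5 = 3.4, λ₂ = 6.8×0.50 = 3.4
Station 1: ρ₁ = 3.4/12.6 = 0.26984, L₁ = ρ₁/(1-ρ₁) = 0.26984/(1-0.26984) = 0.3696
Station 2: ρ₂ = 3.4/11.8 = 0.28814, L₂ = ρ₂/(1-ρ₂) = 0.28814/(1-0.28814) = 0.4048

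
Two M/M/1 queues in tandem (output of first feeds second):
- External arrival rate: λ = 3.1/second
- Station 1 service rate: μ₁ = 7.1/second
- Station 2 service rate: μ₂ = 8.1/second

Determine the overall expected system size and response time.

By Jackson's theorem, each station behaves as independent M/M/1.
Station 1: ρ₁ = 3.1/7.1 = 0.4366, L₁ = ρ₁/(1-ρ₁) = λ/(μ₁-λ) = 3.1/4.00 = 0.7750
Station 2: ρ₂ = 3.1/8.1 = 0.3827, L₂ = ρ₂/(1-ρ₂) = λ/(μ₂-λ) = 3.1/5.00 = 0.6200
Total: L = L₁ + L₂ = 0.7750 + 0.6200 = 1.3950
W = L/λ = 1.3950/3.1 = 0.4500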